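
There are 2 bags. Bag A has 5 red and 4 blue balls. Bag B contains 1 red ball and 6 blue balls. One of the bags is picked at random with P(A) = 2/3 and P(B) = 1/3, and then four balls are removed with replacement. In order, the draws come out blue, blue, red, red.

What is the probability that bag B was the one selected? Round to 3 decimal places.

For each hypothesis, P(data | H) works out to: P(data | bag A) = (4/9)(4/9)(5/9)(5/9) = 0.060966; P(data | bag B) = (6/7)(6/7)(1/7)(1/7) = 0.014994.
Weighting by the prior gives 2/3 · 0.060966 = 0.040644, 1/3 · 0.014994 = 0.0049979; these sum to 0.045642.
So P(bag B | data) = (0.0049979) / (0.045642) = 0.1095.

0.110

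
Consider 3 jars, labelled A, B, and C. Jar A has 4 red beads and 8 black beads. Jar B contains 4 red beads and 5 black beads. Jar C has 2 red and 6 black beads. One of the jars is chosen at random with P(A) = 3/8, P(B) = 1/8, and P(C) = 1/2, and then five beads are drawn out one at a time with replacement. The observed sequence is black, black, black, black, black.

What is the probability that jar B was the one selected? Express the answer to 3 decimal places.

0.038

Under each hypothesis, the probability of the observed sequence is: P(data | jar A) = (8/12)(8/12)(8/12)(8/12)(8/12) = 0.13169; P(data | jar B) = (5/9)(5/9)(5/9)(5/9)(5/9) = 0.052922; P(data | jar C) = (6/8)(6/8)(6/8)(6/8)(6/8) = 0.2373.
Multiplying each by its prior: 3/8 · 0.13169 = 0.049383, 1/8 · 0.052922 = 0.0066153, 1/2 · 0.2373 = 0.11865; summing to 0.17465.
So P(jar B | data) = (0.0066153) / (0.17465) = 0.037877.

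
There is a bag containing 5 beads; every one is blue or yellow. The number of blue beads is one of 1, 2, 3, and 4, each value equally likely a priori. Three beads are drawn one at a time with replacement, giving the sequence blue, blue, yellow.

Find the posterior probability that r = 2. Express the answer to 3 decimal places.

For each hypothesis, P(data | H) works out to: P(data | r = 1) = (1/5)(1/5)(4/5) = 4/125; P(data | r = 2) = (2/5)(2/5)(3/5) = 12/125; P(data | r = 3) = (3/5)(3/5)(2/5) = 18/125; P(data | r = 4) = (4/5)(4/5)(1/5) = 16/125.
Weighting by the prior gives 1/4 · 4/125 = 1/125, 1/4 · 12/125 = 3/125, 1/4 · 18/125 = 9/250, 1/4 · 16/125 = 4/125; with total 1/10.
Hence P(r = 2 | data) = (3/125) / (1/10) = 6/25.

0.240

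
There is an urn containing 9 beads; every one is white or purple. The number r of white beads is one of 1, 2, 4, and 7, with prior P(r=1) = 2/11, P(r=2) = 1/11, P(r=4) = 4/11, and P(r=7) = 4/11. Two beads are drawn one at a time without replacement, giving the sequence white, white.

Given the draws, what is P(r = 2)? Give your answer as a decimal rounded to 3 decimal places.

0.009

Compute the likelihood of the observed sequence for each case: P(data | r = 1) = (1/9)(0/8) = 0; P(data | r = 2) = (2/9)(1/8) = 1/36; P(data | r = 4) = (4/9)(3/8) = 1/6; P(data | r = 7) = (7/9)(6/8) = 7/12.
Weighting by the prior gives 2/11 · 0 = 0, 1/11 · 1/36 = 1/396, 4/11 · 1/6 = 2/33, 4/11 · 7/12 = 7/33; with total 109/396.
Hence P(r = 2 | data) = (1/396) / (109/396) = 1/109.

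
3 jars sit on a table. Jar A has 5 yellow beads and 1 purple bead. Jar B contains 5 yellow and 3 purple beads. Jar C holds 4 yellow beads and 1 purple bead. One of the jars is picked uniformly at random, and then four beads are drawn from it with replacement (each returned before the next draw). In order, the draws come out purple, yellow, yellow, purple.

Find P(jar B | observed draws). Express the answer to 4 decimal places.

0.5503

The likelihood of the observed sequence under each hypothesis: P(data | jar A) = (1/6)(5/6)(5/6)(1/6) = 0.01929; P(data | jar B) = (3/8)(5/8)(5/8)(3/8) = 0.054932; P(data | jar C) = (1/5)(4/5)(4/5)(1/5) = 0.0256.
Weighting by the prior gives 1/3 · 0.01929 = 0.00643, 1/3 · 0.054932 = 0.018311, 1/3 · 0.0256 = 0.0085333; summing to 0.033274.
Therefore the posterior P(jar B | data) = (0.018311) / (0.033274) = 0.5503.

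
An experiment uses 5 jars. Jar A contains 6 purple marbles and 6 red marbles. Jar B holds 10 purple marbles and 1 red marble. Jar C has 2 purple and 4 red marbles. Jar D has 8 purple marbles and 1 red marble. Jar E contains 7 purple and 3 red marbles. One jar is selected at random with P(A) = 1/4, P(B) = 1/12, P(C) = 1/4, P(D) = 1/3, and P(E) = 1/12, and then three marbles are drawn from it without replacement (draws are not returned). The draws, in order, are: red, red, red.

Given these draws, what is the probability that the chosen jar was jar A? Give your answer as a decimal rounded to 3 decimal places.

Compute the likelihood of the observed sequence for each case: P(data | jar A) = (6/12)(5/11)(4/10) = 0.090909; P(data | jar B) = (1/11)(0/10) = 0; P(data | jar C) = (4/6)(3/5)(2/4) = 0.2; P(data | jar D) = (1/9)(0/8) = 0; P(data | jar E) = (3/10)(2/9)(1/8) = 0.0083333.
Multiplying each by its prior: 1/4 · 0.090909 = 0.022727, 1/12 · 0 = 0, 1/4 · 0.2 = 0.05, 1/3 · 0 = 0, 1/12 · 0.0083333 = 0.00069444; summing to 0.073422.
So P(jar A | data) = (0.022727) / (0.073422) = 0.30954.

0.310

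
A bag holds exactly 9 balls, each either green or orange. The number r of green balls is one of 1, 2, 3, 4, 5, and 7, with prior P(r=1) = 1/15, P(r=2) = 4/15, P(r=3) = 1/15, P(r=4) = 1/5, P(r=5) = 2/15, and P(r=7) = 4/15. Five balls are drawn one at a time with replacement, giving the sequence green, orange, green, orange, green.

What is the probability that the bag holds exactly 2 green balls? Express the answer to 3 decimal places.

For each hypothesis, P(data | H) works out to: P(data | r = 1) = (1/9)(8/9)(1/9)(8/9)(1/9) = 0.0010838; P(data | r = 2) = (2/9)(7/9)(2/9)(7/9)(2/9) = 0.0066386; P(data | r = 3) = (3/9)(6/9)(3/9)(6/9)(3/9) = 0.016461; P(data | r = 4) = (4/9)(5/9)(4/9)(5/9)(4/9) = 0.027096; P(data | r = 5) = (5/9)(4/9)(5/9)(4/9)(5/9) = 0.03387; P(data | r = 7) = (7/9)(2/9)(7/9)(2/9)(7/9) = 0.023235.
Multiplying each by its prior: 1/15 · 0.0010838 = 7.2256e-05, 4/15 · 0.0066386 = 0.0017703, 1/15 · 0.016461 = 0.0010974, 1/5 · 0.027096 = 0.0054192, 2/15 · 0.03387 = 0.004516, 4/15 · 0.023235 = 0.006196; summing to 0.019071.
So P(r = 2 | data) = (0.0017703) / (0.019071) = 0.092825.

0.093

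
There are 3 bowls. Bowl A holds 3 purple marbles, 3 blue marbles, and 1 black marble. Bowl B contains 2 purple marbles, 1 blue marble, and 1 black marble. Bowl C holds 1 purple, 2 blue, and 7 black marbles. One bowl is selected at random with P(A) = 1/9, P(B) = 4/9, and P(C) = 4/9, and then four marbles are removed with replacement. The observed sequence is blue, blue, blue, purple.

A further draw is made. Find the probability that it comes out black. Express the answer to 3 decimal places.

0.218

The likelihood of the observed sequence under each hypothesis: P(data | bowl A) = (3/7)(3/7)(3/7)(3/7) = 0.033736; P(data | bowl B) = (1/4)(1/4)(1/4)(2/4) = 0.0078125; P(data | bowl C) = (2/10)(2/10)(2/10)(1/10) = 0.0008.
Weighting by the prior gives 1/9 · 0.033736 = 0.0037484, 4/9 · 0.0078125 = 0.0034722, 4/9 · 0.0008 = 0.00035556; summing to 0.0075762.
Dividing through by the total gives posterior P(bowl A | data) = 0.49476, P(bowl B | data) = 0.45831, P(bowl C | data) = 0.04693.
The predictive probability is P(black next | data) = (1/7)(0.49476) + (1/4)(0.45831) + (7/10)(0.04693) = 0.21811.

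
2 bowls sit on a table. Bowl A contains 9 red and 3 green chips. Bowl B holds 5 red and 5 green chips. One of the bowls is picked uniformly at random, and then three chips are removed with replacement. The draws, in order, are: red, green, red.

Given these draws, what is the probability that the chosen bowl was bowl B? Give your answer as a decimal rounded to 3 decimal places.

Compute the likelihood of the observed sequence for each case: P(data | bowl A) = (9/12)(3/12)(9/12) = 9/64; P(data | bowl B) = (5/10)(5/10)(5/10) = 1/8.
The prior-weighted likelihoods are 1/2 · 9/64 = 9/128, 1/2 · 1/8 = 1/16; summing to 17/128.
Hence P(bowl B | data) = (1/16) / (17/128) = 8/17.

0.471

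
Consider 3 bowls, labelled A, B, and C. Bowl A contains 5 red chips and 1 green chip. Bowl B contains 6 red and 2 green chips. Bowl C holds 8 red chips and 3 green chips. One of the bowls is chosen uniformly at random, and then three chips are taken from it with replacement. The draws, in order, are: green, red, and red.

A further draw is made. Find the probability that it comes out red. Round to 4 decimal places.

0.7659

Compute the likelihood of the observed sequence for each case: P(data | bowl A) = (1/6)(5/6)(5/6) = 0.11574; P(data | bowl B) = (2/8)(6/8)(6/8) = 0.14062; P(data | bowl C) = (3/11)(8/11)(8/11) = 0.14425.
Multiplying each by its prior: 1/3 · 0.11574 = 0.03858, 1/3 · 0.14062 = 0.046875, 1/3 · 0.14425 = 0.048084; summing to 0.13354.
Normalising, the posterior is P(bowl A | data) = 0.28891, P(bowl B | data) = 0.35102, P(bowl C | data) = 0.36007.
So P(red next | data) = Σ P(red next | H) P(H | data) = (5/6)(0.28891) + (3/4)(0.35102) + (8/11)(0.36007) = 0.76589.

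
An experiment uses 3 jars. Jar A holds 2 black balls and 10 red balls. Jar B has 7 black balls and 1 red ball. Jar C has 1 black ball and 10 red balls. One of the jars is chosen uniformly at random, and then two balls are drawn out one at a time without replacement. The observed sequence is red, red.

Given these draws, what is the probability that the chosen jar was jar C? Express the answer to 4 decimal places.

0.5455

Compute the likelihood of the observed sequence for each case: P(data | jar A) = (10/12)(9/11) = 15/22; P(data | jar B) = (1/8)(0/7) = 0; P(data | jar C) = (10/11)(9/10) = 9/11.
The prior-weighted likelihoods are 1/3 · 15/22 = 5/22, 1/3 · 0 = 0, 1/3 · 9/11 = 3/11; summing to 1/2.
So P(jar C | data) = (3/11) / (1/2) = 6/11.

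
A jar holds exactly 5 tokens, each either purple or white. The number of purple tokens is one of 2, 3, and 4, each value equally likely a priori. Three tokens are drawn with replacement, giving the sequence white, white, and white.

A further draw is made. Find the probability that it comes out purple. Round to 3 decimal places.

0.456

The likelihood of the observed sequence under each hypothesis: P(data | r = 2) = (3/5)(3/5)(3/5) = 27/125; P(data | r = 3) = (2/5)(2/5)(2/5) = 8/125; P(data | r = 4) = (1/5)(1/5)(1/5) = 1/125.
The prior-weighted likelihoods are 1/3 · 27/125 = 9/125, 1/3 · 8/125 = 8/375, 1/3 · 1/125 = 1/375; with total 12/125.
Dividing through by the total gives posterior P(r = 2 | data) = 3/4, P(r = 3 | data) = 2/9, P(r = 4 | data) = 1/36.
So P(purple next | data) = Σ P(purple next | H) P(H | data) = (2/5)(3/4) + (3/5)(2/9) + (4/5)(1/36) = 41/90.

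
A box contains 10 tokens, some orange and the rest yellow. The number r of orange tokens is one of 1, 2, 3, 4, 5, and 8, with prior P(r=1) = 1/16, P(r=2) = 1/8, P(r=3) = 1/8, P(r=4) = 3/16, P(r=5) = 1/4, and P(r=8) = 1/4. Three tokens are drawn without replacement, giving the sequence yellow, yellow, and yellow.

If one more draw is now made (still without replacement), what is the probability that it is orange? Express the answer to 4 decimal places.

The likelihood of the observed sequence under each hypothesis: P(data | r = 1) = (9/10)(8/9)(7/8) = 7/10; P(data | r = 2) = (8/10)(7/9)(6/8) = 7/15; P(data | r = 3) = (7/10)(6/9)(5/8) = 7/24; P(data | r = 4) = (6/10)(5/9)(4/8) = 1/6; P(data | r = 5) = (5/10)(4/9)(3/8) = 1/12; P(data | r = 8) = (2/10)(1/9)(0/8) = 0.
Weighting by the prior gives 1/16 · 7/10 = 7/160, 1/8 · 7/15 = 7/120, 1/8 · 7/24 = 7/192, 3/16 · 1/6 = 1/32, 1/4 · 1/12 = 1/48, 1/4 · 0 = 0; summing to 61/320.
The posterior is then P(r = 1 | data) = 0.22951, P(r = 2 | data) = 0.30601, P(r = 3 | data) = 0.19126, P(r = 4 | data) = 0.16393, P(r = 5 | data) = 0.10929, P(r = 8 | data) = 0.
Averaging over the posterior, P(orange next | data) = (1/7)(0.22951) + (2/7)(0.30601) + (3/7)(0.19126) + (4/7)(0.16393) + (5/7)(0.10929) = 0.37393.

0.3739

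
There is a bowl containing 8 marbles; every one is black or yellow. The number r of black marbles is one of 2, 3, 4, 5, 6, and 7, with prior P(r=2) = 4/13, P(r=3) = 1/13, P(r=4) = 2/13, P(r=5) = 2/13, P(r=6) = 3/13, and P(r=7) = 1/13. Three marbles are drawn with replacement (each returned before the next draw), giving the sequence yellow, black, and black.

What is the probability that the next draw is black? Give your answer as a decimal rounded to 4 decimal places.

0.5899

Compute the likelihood of the observed sequence for each case: P(data | r = 2) = (6/8)(2/8)(2/8) = 0.046875; P(data | r = 3) = (5/8)(3/8)(3/8) = 0.087891; P(data | r = 4) = (4/8)(4/8)(4/8) = 0.125; P(data | r = 5) = (3/8)(5/8)(5/8) = 0.14648; P(data | r = 6) = (2/8)(6/8)(6/8) = 0.14062; P(data | r = 7) = (1/8)(7/8)(7/8) = 0.095703.
Weighting by the prior gives 4/13 · 0.046875 = 0.014423, 1/13 · 0.087891 = 0.0067608, 2/13 · 0.125 = 0.019231, 2/13 · 0.14648 = 0.022536, 3/13 · 0.14062 = 0.032452, 1/13 · 0.095703 = 0.0073618; summing to 0.10276.
The posterior is then P(r = 2 | data) = 0.14035, P(r = 3 | data) = 0.065789, P(r = 4 | data) = 0.18713, P(r = 5 | data) = 0.2193, P(r = 6 | data) = 0.31579, P(r = 7 | data) = 0.071637.
The predictive probability is P(black next | data) = (1/4)(0.14035) + (3/8)(0.065789) + (1/2)(0.18713) + (5/8)(0.2193) + (3/4)(0.31579) + (7/8)(0.071637) = 0.58991.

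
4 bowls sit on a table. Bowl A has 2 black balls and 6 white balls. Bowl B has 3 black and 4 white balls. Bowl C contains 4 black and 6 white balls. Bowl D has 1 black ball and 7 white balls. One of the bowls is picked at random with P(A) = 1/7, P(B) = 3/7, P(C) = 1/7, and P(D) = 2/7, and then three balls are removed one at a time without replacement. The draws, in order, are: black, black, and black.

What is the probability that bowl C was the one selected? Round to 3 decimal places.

Compute the likelihood of the observed sequence for each case: P(data | bowl A) = (2/8)(1/7)(0/6) = 0; P(data | bowl B) = (3/7)(2/6)(1/5) = 1/35; P(data | bowl C) = (4/10)(3/9)(2/8) = 1/30; P(data | bowl D) = (1/8)(0/7) = 0.
Weighting by the prior gives 1/7 · 0 = 0, 3/7 · 1/35 = 3/245, 1/7 · 1/30 = 1/210, 2/7 · 0 = 0; these sum to 5/294.
By Bayes' rule, P(bowl C | data) = (1/210) / (5/294) = 7/25.

0.280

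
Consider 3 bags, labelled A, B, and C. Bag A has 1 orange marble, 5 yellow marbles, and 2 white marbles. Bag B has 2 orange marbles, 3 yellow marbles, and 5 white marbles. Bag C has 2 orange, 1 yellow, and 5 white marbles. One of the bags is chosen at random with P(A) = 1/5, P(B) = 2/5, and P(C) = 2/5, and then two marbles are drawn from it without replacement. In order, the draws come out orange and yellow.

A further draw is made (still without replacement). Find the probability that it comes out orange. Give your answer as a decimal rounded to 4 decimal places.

0.0972

The likelihood of the observed sequence under each hypothesis: P(data | bag A) = (1/8)(5/7) = 0.089286; P(data | bag B) = (2/10)(3/9) = 0.066667; P(data | bag C) = (2/8)(1/7) = 0.035714.
Weighting by the prior gives 1/5 · 0.089286 = 0.017857, 2/5 · 0.066667 = 0.026667, 2/5 · 0.035714 = 0.014286; with total 0.05881.
Dividing through by the total gives posterior P(bag A | data) = 0.30364, P(bag B | data) = 0.45344, P(bag C | data) = 0.24291.
So P(orange next | data) = Σ P(orange next | H) P(H | data) = (0)(0.30364) + (1/8)(0.45344) + (1/6)(0.24291) = 0.097166.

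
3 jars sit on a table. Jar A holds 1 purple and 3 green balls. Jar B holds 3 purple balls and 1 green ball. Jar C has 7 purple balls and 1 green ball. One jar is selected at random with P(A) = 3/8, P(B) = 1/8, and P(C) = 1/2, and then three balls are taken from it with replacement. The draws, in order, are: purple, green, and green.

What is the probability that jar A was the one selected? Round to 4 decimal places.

0.8060

The likelihood of the observed sequence under each hypothesis: P(data | jar A) = (1/4)(3/4)(3/4) = 0.14062; P(data | jar B) = (3/4)(1/4)(1/4) = 0.046875; P(data | jar C) = (7/8)(1/8)(1/8) = 0.013672.
Weighting by the prior gives 3/8 · 0.14062 = 0.052734, 1/8 · 0.046875 = 0.0058594, 1/2 · 0.013672 = 0.0068359; with total 0.06543.
By Bayes' rule, P(jar A | data) = (0.052734) / (0.06543) = 0.80597.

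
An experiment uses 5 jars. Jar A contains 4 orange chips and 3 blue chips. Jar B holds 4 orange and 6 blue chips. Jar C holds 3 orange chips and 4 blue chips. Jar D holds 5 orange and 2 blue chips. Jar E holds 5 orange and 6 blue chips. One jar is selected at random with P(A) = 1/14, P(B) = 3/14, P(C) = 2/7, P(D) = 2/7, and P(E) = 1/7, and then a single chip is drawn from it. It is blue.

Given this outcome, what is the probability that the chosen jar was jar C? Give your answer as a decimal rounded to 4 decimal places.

0.3387

Compute the likelihood of this draw for each case: P(data | jar A) = (3/7) = 0.42857; P(data | jar B) = (6/10) = 0.6; P(data | jar C) = (4/7) = 0.57143; P(data | jar D) = (2/7) = 0.28571; P(data | jar E) = (6/11) = 0.54545.
Multiplying each by its prior: 1/14 · 0.42857 = 0.030612, 3/14 · 0.6 = 0.12857, 2/7 · 0.57143 = 0.16327, 2/7 · 0.28571 = 0.081633, 1/7 · 0.54545 = 0.077922; summing to 0.482.
By Bayes' rule, P(jar C | data) = (0.16327) / (0.482) = 0.33872.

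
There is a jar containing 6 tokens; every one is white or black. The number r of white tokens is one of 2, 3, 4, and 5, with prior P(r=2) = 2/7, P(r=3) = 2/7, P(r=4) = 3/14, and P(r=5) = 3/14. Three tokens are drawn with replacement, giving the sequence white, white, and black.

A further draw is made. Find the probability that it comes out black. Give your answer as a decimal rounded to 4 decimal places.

The likelihood of the observed sequence under each hypothesis: P(data | r = 2) = (2/6)(2/6)(4/6) = 0.074074; P(data | r = 3) = (3/6)(3/6)(3/6) = 0.125; P(data | r = 4) = (4/6)(4/6)(2/6) = 0.14815; P(data | r = 5) = (5/6)(5/6)(1/6) = 0.11574.
The prior-weighted likelihoods are 2/7 · 0.074074 = 0.021164, 2/7 · 0.125 = 0.035714, 3/14 · 0.14815 = 0.031746, 3/14 · 0.11574 = 0.024802; with total 0.11343.
Dividing through by the total gives posterior P(r = 2 | data) = 0.18659, P(r = 3 | data) = 0.31487, P(r = 4 | data) = 0.27988, P(r = 5 | data) = 0.21866.
The predictive probability is P(black next | data) = (2/3)(0.18659) + (1/2)(0.31487) + (1/3)(0.27988) + (1/6)(0.21866) = 0.41156.

0.4116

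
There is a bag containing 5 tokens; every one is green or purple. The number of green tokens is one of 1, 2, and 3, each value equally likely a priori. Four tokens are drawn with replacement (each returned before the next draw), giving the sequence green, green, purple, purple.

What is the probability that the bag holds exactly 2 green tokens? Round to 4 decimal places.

0.4091

The likelihood of the observed sequence under each hypothesis: P(data | r = 1) = (1/5)(1/5)(4/5)(4/5) = 0.0256; P(data | r = 2) = (2/5)(2/5)(3/5)(3/5) = 0.0576; P(data | r = 3) = (3/5)(3/5)(2/5)(2/5) = 0.0576.
Weighting by the prior gives 1/3 · 0.0256 = 0.0085333, 1/3 · 0.0576 = 0.0192, 1/3 · 0.0576 = 0.0192; with total 0.046933.
By Bayes' rule, P(r = 2 | data) = (0.0192) / (0.046933) = 0.40909.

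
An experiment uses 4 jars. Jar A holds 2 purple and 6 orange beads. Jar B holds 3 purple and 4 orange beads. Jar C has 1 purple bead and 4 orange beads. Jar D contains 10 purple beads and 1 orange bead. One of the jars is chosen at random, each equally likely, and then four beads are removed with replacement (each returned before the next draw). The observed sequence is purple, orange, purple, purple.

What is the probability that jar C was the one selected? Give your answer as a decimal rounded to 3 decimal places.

0.049

Under each hypothesis, the probability of the observed sequence is: P(data | jar A) = (2/8)(6/8)(2/8)(2/8) = 0.011719; P(data | jar B) = (3/7)(4/7)(3/7)(3/7) = 0.044981; P(data | jar C) = (1/5)(4/5)(1/5)(1/5) = 0.0064; P(data | jar D) = (10/11)(1/11)(10/11)(10/11) = 0.068301.
Multiplying each by its prior: 1/4 · 0.011719 = 0.0029297, 1/4 · 0.044981 = 0.011245, 1/4 · 0.0064 = 0.0016, 1/4 · 0.068301 = 0.017075; with total 0.03285.
By Bayes' rule, P(jar C | data) = (0.0016) / (0.03285) = 0.048706.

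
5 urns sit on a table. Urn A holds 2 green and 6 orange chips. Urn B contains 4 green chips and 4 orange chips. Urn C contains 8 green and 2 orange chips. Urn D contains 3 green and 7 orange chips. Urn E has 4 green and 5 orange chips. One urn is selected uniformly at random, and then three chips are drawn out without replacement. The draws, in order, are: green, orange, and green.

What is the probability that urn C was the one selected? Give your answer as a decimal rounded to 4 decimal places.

0.3041

Compute the likelihood of the observed sequence for each case: P(data | urn A) = (2/8)(6/7)(1/6) = 0.035714; P(data | urn B) = (4/8)(4/7)(3/6) = 0.14286; P(data | urn C) = (8/10)(2/9)(7/8) = 0.15556; P(data | urn D) = (3/10)(7/9)(2/8) = 0.058333; P(data | urn E) = (4/9)(5/8)(3/7) = 0.11905.
Multiplying each by its prior: 1/5 · 0.035714 = 0.0071429, 1/5 · 0.14286 = 0.028571, 1/5 · 0.15556 = 0.031111, 1/5 · 0.058333 = 0.011667, 1/5 · 0.11905 = 0.02381; these sum to 0.1023.
Hence P(urn C | data) = (0.031111) / (0.1023) = 0.30411.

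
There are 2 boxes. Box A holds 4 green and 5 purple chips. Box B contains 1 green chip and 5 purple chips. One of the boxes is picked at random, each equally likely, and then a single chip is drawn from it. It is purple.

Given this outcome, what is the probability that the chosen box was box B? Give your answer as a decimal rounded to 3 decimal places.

Compute the likelihood of this draw for each case: P(data | box A) = (5/9) = 5/9; P(data | box B) = (5/6) = 5/6.
Multiplying each by its prior: 1/2 · 5/9 = 5/18, 1/2 · 5/6 = 5/12; summing to 25/36.
Therefore the posterior P(box B | data) = (5/12) / (25/36) = 3/5.

0.600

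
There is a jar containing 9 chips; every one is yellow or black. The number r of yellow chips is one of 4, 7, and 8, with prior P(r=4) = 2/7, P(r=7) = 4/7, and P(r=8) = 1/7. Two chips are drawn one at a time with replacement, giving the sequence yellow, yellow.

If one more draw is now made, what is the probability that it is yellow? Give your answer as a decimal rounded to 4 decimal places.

For each hypothesis, P(data | H) works out to: P(data | r = 4) = (4/9)(4/9) = 16/81; P(data | r = 7) = (7/9)(7/9) = 49/81; P(data | r = 8) = (8/9)(8/9) = 64/81.
Weighting by the prior gives 2/7 · 16/81 = 32/567, 4/7 · 49/81 = 28/81, 1/7 · 64/81 = 64/567; with total 292/567.
Dividing through by the total gives posterior P(r = 4 | data) = 8/73, P(r = 7 | data) = 49/73, P(r = 8 | data) = 16/73.
So P(yellow next | data) = Σ P(yellow next | H) P(H | data) = (4/9)(8/73) + (7/9)(49/73) + (8/9)(16/73) = 503/657.

0.7656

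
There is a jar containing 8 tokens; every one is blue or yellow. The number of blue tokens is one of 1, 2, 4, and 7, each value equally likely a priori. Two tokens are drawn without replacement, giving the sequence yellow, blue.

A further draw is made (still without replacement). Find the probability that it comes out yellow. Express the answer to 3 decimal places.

0.595

Under each hypothesis, the probability of the observed sequence is: P(data | r = 1) = (7/8)(1/7) = 1/8; P(data | r = 2) = (6/8)(2/7) = 3/14; P(data | r = 4) = (4/8)(4/7) = 2/7; P(data | r = 7) = (1/8)(7/7) = 1/8.
The prior-weighted likelihoods are 1/4 · 1/8 = 1/32, 1/4 · 3/14 = 3/56, 1/4 · 2/7 = 1/14, 1/4 · 1/8 = 1/32; with total 3/16.
Normalising, the posterior is P(r = 1 | data) = 1/6, P(r = 2 | data) = 2/7, P(r = 4 | data) = 8/21, P(r = 7 | data) = 1/6.
Averaging over the posterior, P(yellow next | data) = (1)(1/6) + (5/6)(2/7) + (1/2)(8/21) + (0)(1/6) = 25/42.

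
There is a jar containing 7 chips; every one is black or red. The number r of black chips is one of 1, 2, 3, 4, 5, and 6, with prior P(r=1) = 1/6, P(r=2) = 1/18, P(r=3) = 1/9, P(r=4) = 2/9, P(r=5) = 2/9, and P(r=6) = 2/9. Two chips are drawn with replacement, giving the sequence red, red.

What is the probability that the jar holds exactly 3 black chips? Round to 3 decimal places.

0.145

The likelihood of the observed sequence under each hypothesis: P(data | r = 1) = (6/7)(6/7) = 36/49; P(data | r = 2) = (5/7)(5/7) = 25/49; P(data | r = 3) = (4/7)(4/7) = 16/49; P(data | r = 4) = (3/7)(3/7) = 9/49; P(data | r = 5) = (2/7)(2/7) = 4/49; P(data | r = 6) = (1/7)(1/7) = 1/49.
Weighting by the prior gives 1/6 · 36/49 = 6/49, 1/18 · 25/49 = 25/882, 1/9 · 16/49 = 16/441, 2/9 · 9/49 = 2/49, 2/9 · 4/49 = 8/441, 2/9 · 1/49 = 2/441; these sum to 221/882.
So P(r = 3 | data) = (16/441) / (221/882) = 32/221.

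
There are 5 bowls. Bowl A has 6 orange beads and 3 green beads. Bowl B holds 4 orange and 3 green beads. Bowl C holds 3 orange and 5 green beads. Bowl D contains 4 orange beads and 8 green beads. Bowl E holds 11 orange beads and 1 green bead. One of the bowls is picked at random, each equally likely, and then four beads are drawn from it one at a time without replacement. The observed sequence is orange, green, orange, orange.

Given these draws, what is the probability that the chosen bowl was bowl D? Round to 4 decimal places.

0.0502

Compute the likelihood of the observed sequence for each case: P(data | bowl A) = (6/9)(3/8)(5/7)(4/6) = 0.11905; P(data | bowl B) = (4/7)(3/6)(3/5)(2/4) = 0.085714; P(data | bowl C) = (3/8)(5/7)(2/6)(1/5) = 0.017857; P(data | bowl D) = (4/12)(8/11)(3/10)(2/9) = 0.016162; P(data | bowl E) = (11/12)(1/11)(10/10)(9/9) = 0.083333.
The prior-weighted likelihoods are 1/5 · 0.11905 = 0.02381, 1/5 · 0.085714 = 0.017143, 1/5 · 0.017857 = 0.0035714, 1/5 · 0.016162 = 0.0032323, 1/5 · 0.083333 = 0.016667; with total 0.064423.
By Bayes' rule, P(bowl D | data) = (0.0032323) / (0.064423) = 0.050174.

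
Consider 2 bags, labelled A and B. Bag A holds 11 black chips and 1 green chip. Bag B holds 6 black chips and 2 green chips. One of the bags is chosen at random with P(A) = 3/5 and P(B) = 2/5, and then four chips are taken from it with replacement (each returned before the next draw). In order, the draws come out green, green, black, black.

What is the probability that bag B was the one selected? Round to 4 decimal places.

0.8007

Under each hypothesis, the probability of the observed sequence is: P(data | bag A) = (1/12)(1/12)(11/12)(11/12) = 0.0058353; P(data | bag B) = (2/8)(2/8)(6/8)(6/8) = 0.035156.
Weighting by the prior gives 3/5 · 0.0058353 = 0.0035012, 2/5 · 0.035156 = 0.014063; with total 0.017564.
By Bayes' rule, P(bag B | data) = (0.014063) / (0.017564) = 0.80066.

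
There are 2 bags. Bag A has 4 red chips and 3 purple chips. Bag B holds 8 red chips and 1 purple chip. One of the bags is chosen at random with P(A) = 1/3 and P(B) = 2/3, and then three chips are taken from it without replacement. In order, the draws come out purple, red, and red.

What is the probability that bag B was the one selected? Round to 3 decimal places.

0.565

The likelihood of the observed sequence under each hypothesis: P(data | bag A) = (3/7)(4/6)(3/5) = 6/35; P(data | bag B) = (1/9)(8/8)(7/7) = 1/9.
The prior-weighted likelihoods are 1/3 · 6/35 = 2/35, 2/3 · 1/9 = 2/27; these sum to 124/945.
Hence P(bag B | data) = (2/27) / (124/945) = 35/62.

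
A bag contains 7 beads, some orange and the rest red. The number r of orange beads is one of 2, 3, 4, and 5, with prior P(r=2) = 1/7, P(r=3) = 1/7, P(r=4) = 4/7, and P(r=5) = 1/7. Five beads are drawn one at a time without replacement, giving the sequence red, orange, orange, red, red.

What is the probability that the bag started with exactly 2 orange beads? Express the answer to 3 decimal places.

0.217

Under each hypothesis, the probability of the observed sequence is: P(data | r = 2) = (5/7)(2/6)(1/5)(4/4)(3/3) = 1/21; P(data | r = 3) = (4/7)(3/6)(2/5)(3/4)(2/3) = 2/35; P(data | r = 4) = (3/7)(4/6)(3/5)(2/4)(1/3) = 1/35; P(data | r = 5) = (2/7)(5/6)(4/5)(1/4)(0/3) = 0.
The prior-weighted likelihoods are 1/7 · 1/21 = 1/147, 1/7 · 2/35 = 2/245, 4/7 · 1/35 = 4/245, 1/7 · 0 = 0; summing to 23/735.
Hence P(r = 2 | data) = (1/147) / (23/735) = 5/23.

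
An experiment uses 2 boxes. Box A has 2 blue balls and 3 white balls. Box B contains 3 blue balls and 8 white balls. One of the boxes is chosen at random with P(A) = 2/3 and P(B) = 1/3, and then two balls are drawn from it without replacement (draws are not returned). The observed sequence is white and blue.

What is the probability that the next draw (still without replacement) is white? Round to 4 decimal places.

Compute the likelihood of the observed sequence for each case: P(data | box A) = (3/5)(2/4) = 3/10; P(data | box B) = (8/11)(3/10) = 12/55.
Multiplying each by its prior: 2/3 · 3/10 = 1/5, 1/3 · 12/55 = 4/55; summing to 3/11.
Dividing through by the total gives posterior P(box A | data) = 11/15, P(box B | data) = 4/15.
Averaging over the posterior, P(white next | data) = (2/3)(11/15) + (7/9)(4/15) = 94/135.

0.6963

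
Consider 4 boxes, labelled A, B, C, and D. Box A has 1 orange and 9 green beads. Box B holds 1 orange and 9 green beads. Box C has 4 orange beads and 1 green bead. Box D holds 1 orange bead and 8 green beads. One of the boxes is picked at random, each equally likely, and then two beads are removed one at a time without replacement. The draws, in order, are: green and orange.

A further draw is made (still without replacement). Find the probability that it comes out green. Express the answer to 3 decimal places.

0.609

The likelihood of the observed sequence under each hypothesis: P(data | box A) = (9/10)(1/9) = 1/10; P(data | box B) = (9/10)(1/9) = 1/10; P(data | box C) = (1/5)(4/4) = 1/5; P(data | box D) = (8/9)(1/8) = 1/9.
Weighting by the prior gives 1/4 · 1/10 = 1/40, 1/4 · 1/10 = 1/40, 1/4 · 1/5 = 1/20, 1/4 · 1/9 = 1/36; these sum to 23/180.
Dividing through by the total gives posterior P(box A | data) = 9/46, P(box B | data) = 9/46, P(box C | data) = 9/23, P(box D | data) = 5/23.
Averaging over the posterior, P(green next | data) = (1)(9/46) + (1)(9/46) + (0)(9/23) + (1)(5/23) = 14/23.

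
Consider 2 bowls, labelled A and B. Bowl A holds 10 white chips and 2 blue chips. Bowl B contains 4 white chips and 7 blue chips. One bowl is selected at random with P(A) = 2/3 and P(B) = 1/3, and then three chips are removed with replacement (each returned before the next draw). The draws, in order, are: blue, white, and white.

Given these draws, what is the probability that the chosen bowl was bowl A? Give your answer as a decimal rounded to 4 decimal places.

The likelihood of the observed sequence under each hypothesis: P(data | bowl A) = (2/12)(10/12)(10/12) = 0.11574; P(data | bowl B) = (7/11)(4/11)(4/11) = 0.084147.
Weighting by the prior gives 2/3 · 0.11574 = 0.07716, 1/3 · 0.084147 = 0.028049; with total 0.10521.
So P(bowl A | data) = (0.07716) / (0.10521) = 0.7334.

0.7334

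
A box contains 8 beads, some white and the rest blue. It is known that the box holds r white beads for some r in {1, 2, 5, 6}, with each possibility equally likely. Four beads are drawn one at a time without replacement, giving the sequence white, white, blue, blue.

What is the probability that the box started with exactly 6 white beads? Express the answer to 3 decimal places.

Under each hypothesis, the probability of the observed sequence is: P(data | r = 1) = (1/8)(0/7) = 0; P(data | r = 2) = (2/8)(1/7)(6/6)(5/5) = 1/28; P(data | r = 5) = (5/8)(4/7)(3/6)(2/5) = 1/14; P(data | r = 6) = (6/8)(5/7)(2/6)(1/5) = 1/28.
Multiplying each by its prior: 1/4 · 0 = 0, 1/4 · 1/28 = 1/112, 1/4 · 1/14 = 1/56, 1/4 · 1/28 = 1/112; with total 1/28.
By Bayes' rule, P(r = 6 | data) = (1/112) / (1/28) = 1/4.

0.250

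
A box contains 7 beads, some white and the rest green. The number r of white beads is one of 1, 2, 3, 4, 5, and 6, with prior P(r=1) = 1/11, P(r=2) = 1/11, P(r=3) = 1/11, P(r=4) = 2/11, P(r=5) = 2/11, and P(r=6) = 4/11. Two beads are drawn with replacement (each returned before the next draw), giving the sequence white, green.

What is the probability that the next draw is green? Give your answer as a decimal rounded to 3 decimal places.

Under each hypothesis, the probability of the observed sequence is: P(data | r = 1) = (1/7)(6/7) = 6/49; P(data | r = 2) = (2/7)(5/7) = 10/49; P(data | r = 3) = (3/7)(4/7) = 12/49; P(data | r = 4) = (4/7)(3/7) = 12/49; P(data | r = 5) = (5/7)(2/7) = 10/49; P(data | r = 6) = (6/7)(1/7) = 6/49.
The prior-weighted likelihoods are 1/11 · 6/49 = 6/539, 1/11 · 10/49 = 10/539, 1/11 · 12/49 = 12/539, 2/11 · 12/49 = 24/539, 2/11 · 10/49 = 20/539, 4/11 · 6/49 = 24/539; summing to 96/539.
Dividing through by the total gives posterior P(r = 1 | data) = 1/16, P(r = 2 | data) = 5/48, P(r = 3 | data) = 1/8, P(r = 4 | data) = 1/4, P(r = 5 | data) = 5/24, P(r = 6 | data) = 1/4.
The predictive probability is P(green next | data) = (6/7)(1/16) + (5/7)(5/48) + (4/7)(1/8) + (3/7)(1/4) + (2/7)(5/24) + (1/7)(1/4) = 45/112.

0.402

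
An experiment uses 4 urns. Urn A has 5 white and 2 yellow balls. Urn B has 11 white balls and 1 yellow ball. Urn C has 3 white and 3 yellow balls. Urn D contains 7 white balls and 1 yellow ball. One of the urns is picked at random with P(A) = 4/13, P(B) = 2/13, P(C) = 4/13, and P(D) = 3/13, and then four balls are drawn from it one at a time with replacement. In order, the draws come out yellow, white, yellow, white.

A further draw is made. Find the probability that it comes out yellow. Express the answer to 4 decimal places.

0.3836

For each hypothesis, P(data | H) works out to: P(data | urn A) = (2/7)(5/7)(2/7)(5/7) = 0.041649; P(data | urn B) = (1/12)(11/12)(1/12)(11/12) = 0.0058353; P(data | urn C) = (3/6)(3/6)(3/6)(3/6) = 0.0625; P(data | urn D) = (1/8)(7/8)(1/8)(7/8) = 0.011963.
Multiplying each by its prior: 4/13 · 0.041649 = 0.012815, 2/13 · 0.0058353 = 0.00089773, 4/13 · 0.0625 = 0.019231, 3/13 · 0.011963 = 0.0027607; with total 0.035704.
The posterior is then P(urn A | data) = 0.35892, P(urn B | data) = 0.025144, P(urn C | data) = 0.53861, P(urn D | data) = 0.07732.
The predictive probability is P(yellow next | data) = (2/7)(0.35892) + (1/12)(0.025144) + (1/2)(0.53861) + (1/8)(0.07732) = 0.38362.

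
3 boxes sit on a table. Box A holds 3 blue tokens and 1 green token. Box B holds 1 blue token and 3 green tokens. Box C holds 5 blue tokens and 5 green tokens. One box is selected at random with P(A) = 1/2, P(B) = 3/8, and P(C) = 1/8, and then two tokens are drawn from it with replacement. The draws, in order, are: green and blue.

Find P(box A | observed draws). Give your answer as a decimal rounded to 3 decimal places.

0.480

The likelihood of the observed sequence under each hypothesis: P(data | box A) = (1/4)(3/4) = 3/16; P(data | box B) = (3/4)(1/4) = 3/16; P(data | box C) = (5/10)(5/10) = 1/4.
Multiplying each by its prior: 1/2 · 3/16 = 3/32, 3/8 · 3/16 = 9/128, 1/8 · 1/4 = 1/32; with total 25/128.
Therefore the posterior P(box A | data) = (3/32) / (25/128) = 12/25.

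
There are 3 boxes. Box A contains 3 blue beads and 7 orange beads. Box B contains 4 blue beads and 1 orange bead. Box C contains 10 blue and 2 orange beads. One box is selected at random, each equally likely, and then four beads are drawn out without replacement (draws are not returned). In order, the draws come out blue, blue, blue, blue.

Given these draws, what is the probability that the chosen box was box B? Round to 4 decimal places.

0.3204

For each hypothesis, P(data | H) works out to: P(data | box A) = (3/10)(2/9)(1/8)(0/7) = 0; P(data | box B) = (4/5)(3/4)(2/3)(1/2) = 1/5; P(data | box C) = (10/12)(9/11)(8/10)(7/9) = 14/33.
Weighting by the prior gives 1/3 · 0 = 0, 1/3 · 1/5 = 1/15, 1/3 · 14/33 = 14/99; summing to 103/495.
By Bayes' rule, P(box B | data) = (1/15) / (103/495) = 33/103.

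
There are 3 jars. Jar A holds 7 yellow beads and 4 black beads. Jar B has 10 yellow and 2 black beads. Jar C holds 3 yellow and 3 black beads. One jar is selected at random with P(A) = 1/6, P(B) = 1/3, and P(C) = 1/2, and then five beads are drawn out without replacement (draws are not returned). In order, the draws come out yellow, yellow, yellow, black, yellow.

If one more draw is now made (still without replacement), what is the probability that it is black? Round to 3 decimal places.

The likelihood of the observed sequence under each hypothesis: P(data | jar A) = (7/11)(6/10)(5/9)(4/8)(4/7) = 2/33; P(data | jar B) = (10/12)(9/11)(8/10)(2/9)(7/8) = 7/66; P(data | jar C) = (3/6)(2/5)(1/4)(3/3)(0/2) = 0.
Weighting by the prior gives 1/6 · 2/33 = 1/99, 1/3 · 7/66 = 7/198, 1/2 · 0 = 0; summing to 1/22.
The posterior is then P(jar A | data) = 2/9, P(jar B | data) = 7/9, P(jar C | data) = 0.
The predictive probability is P(black next | data) = (1/2)(2/9) + (1/7)(7/9) = 2/9.

0.222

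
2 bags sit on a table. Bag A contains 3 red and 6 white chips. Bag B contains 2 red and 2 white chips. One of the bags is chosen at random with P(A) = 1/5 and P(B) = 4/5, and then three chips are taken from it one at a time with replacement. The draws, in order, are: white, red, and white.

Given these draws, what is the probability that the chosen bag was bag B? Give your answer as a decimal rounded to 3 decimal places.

For each hypothesis, P(data | H) works out to: P(data | bag A) = (6/9)(3/9)(6/9) = 4/27; P(data | bag B) = (2/4)(2/4)(2/4) = 1/8.
Multiplying each by its prior: 1/5 · 4/27 = 4/135, 4/5 · 1/8 = 1/10; with total 7/54.
So P(bag B | data) = (1/10) / (7/54) = 27/35.

0.771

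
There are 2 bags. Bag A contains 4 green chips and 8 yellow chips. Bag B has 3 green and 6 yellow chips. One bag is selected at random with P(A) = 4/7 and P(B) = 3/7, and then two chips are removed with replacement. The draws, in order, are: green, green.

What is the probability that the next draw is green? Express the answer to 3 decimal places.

Compute the likelihood of the observed sequence for each case: P(data | bag A) = (4/12)(4/12) = 1/9; P(data | bag B) = (3/9)(3/9) = 1/9.
Weighting by the prior gives 4/7 · 1/9 = 4/63, 3/7 · 1/9 = 1/21; with total 1/9.
The posterior is then P(bag A | data) = 4/7, P(bag B | data) = 3/7.
So P(green next | data) = Σ P(green next | H) P(H | data) = (1/3)(4/7) + (1/3)(3/7) = 1/3.

0.333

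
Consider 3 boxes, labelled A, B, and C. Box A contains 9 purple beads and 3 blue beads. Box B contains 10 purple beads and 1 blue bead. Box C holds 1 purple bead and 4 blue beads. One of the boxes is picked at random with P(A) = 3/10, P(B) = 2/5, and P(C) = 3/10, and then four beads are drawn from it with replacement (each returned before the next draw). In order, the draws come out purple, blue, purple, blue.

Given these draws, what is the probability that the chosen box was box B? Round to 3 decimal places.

0.130

For each hypothesis, P(data | H) works out to: P(data | box A) = (9/12)(3/12)(9/12)(3/12) = 0.035156; P(data | box B) = (10/11)(1/11)(10/11)(1/11) = 0.0068301; P(data | box C) = (1/5)(4/5)(1/5)(4/5) = 0.0256.
Multiplying each by its prior: 3/10 · 0.035156 = 0.010547, 2/5 · 0.0068301 = 0.0027321, 3/10 · 0.0256 = 0.00768; with total 0.020959.
Hence P(box B | data) = (0.0027321) / (0.020959) = 0.13035.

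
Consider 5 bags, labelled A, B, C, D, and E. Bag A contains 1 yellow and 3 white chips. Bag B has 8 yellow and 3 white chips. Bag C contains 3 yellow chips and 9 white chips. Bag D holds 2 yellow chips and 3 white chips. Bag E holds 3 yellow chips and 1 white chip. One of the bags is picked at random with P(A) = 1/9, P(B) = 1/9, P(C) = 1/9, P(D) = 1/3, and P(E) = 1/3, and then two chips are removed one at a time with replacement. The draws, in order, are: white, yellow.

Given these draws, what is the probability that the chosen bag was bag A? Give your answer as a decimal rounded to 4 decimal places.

0.1010

Under each hypothesis, the probability of the observed sequence is: P(data | bag A) = (3/4)(1/4) = 0.1875; P(data | bag B) = (3/11)(8/11) = 0.19835; P(data | bag C) = (9/12)(3/12) = 0.1875; P(data | bag D) = (3/5)(2/5) = 0.24; P(data | bag E) = (1/4)(3/4) = 0.1875.
The prior-weighted likelihoods are 1/9 · 0.1875 = 0.020833, 1/9 · 0.19835 = 0.022039, 1/9 · 0.1875 = 0.020833, 1/3 · 0.24 = 0.08, 1/3 · 0.1875 = 0.0625; summing to 0.20621.
Hence P(bag A | data) = (0.020833) / (0.20621) = 0.10103.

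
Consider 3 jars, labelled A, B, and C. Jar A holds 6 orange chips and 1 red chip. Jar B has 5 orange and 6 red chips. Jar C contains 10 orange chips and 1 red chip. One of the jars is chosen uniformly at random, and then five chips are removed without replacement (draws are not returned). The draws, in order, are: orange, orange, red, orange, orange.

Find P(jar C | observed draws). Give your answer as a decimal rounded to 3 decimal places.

0.368

Compute the likelihood of the observed sequence for each case: P(data | jar A) = (6/7)(5/6)(1/5)(4/4)(3/3) = 1/7; P(data | jar B) = (5/11)(4/10)(6/9)(3/8)(2/7) = 1/77; P(data | jar C) = (10/11)(9/10)(1/9)(8/8)(7/7) = 1/11.
Multiplying each by its prior: 1/3 · 1/7 = 1/21, 1/3 · 1/77 = 1/231, 1/3 · 1/11 = 1/33; summing to 19/231.
Therefore the posterior P(jar C | data) = (1/33) / (19/231) = 7/19.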